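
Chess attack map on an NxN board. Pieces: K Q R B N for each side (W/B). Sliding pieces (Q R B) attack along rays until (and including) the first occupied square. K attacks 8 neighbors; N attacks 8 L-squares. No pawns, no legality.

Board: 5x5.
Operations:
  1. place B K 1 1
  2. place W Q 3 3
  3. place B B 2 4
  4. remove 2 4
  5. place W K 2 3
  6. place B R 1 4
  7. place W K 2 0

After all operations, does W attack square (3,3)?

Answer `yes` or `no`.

Op 1: place BK@(1,1)
Op 2: place WQ@(3,3)
Op 3: place BB@(2,4)
Op 4: remove (2,4)
Op 5: place WK@(2,3)
Op 6: place BR@(1,4)
Op 7: place WK@(2,0)
Per-piece attacks for W:
  WK@(2,0): attacks (2,1) (3,0) (1,0) (3,1) (1,1)
  WK@(2,3): attacks (2,4) (2,2) (3,3) (1,3) (3,4) (3,2) (1,4) (1,2)
  WQ@(3,3): attacks (3,4) (3,2) (3,1) (3,0) (4,3) (2,3) (4,4) (4,2) (2,4) (2,2) (1,1) [ray(-1,0) blocked at (2,3); ray(-1,-1) blocked at (1,1)]
W attacks (3,3): yes

Answer: yes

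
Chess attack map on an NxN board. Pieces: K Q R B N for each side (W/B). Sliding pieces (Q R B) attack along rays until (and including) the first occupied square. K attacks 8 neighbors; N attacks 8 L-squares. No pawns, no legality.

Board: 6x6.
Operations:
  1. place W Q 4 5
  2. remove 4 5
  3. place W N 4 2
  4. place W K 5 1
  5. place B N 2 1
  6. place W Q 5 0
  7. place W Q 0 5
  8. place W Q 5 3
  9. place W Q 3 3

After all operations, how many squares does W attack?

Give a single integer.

Op 1: place WQ@(4,5)
Op 2: remove (4,5)
Op 3: place WN@(4,2)
Op 4: place WK@(5,1)
Op 5: place BN@(2,1)
Op 6: place WQ@(5,0)
Op 7: place WQ@(0,5)
Op 8: place WQ@(5,3)
Op 9: place WQ@(3,3)
Per-piece attacks for W:
  WQ@(0,5): attacks (0,4) (0,3) (0,2) (0,1) (0,0) (1,5) (2,5) (3,5) (4,5) (5,5) (1,4) (2,3) (3,2) (4,1) (5,0) [ray(1,-1) blocked at (5,0)]
  WQ@(3,3): attacks (3,4) (3,5) (3,2) (3,1) (3,0) (4,3) (5,3) (2,3) (1,3) (0,3) (4,4) (5,5) (4,2) (2,4) (1,5) (2,2) (1,1) (0,0) [ray(1,0) blocked at (5,3); ray(1,-1) blocked at (4,2)]
  WN@(4,2): attacks (5,4) (3,4) (2,3) (5,0) (3,0) (2,1)
  WQ@(5,0): attacks (5,1) (4,0) (3,0) (2,0) (1,0) (0,0) (4,1) (3,2) (2,3) (1,4) (0,5) [ray(0,1) blocked at (5,1); ray(-1,1) blocked at (0,5)]
  WK@(5,1): attacks (5,2) (5,0) (4,1) (4,2) (4,0)
  WQ@(5,3): attacks (5,4) (5,5) (5,2) (5,1) (4,3) (3,3) (4,4) (3,5) (4,2) [ray(0,-1) blocked at (5,1); ray(-1,0) blocked at (3,3); ray(-1,-1) blocked at (4,2)]
Union (35 distinct): (0,0) (0,1) (0,2) (0,3) (0,4) (0,5) (1,0) (1,1) (1,3) (1,4) (1,5) (2,0) (2,1) (2,2) (2,3) (2,4) (2,5) (3,0) (3,1) (3,2) (3,3) (3,4) (3,5) (4,0) (4,1) (4,2) (4,3) (4,4) (4,5) (5,0) (5,1) (5,2) (5,3) (5,4) (5,5)

Answer: 35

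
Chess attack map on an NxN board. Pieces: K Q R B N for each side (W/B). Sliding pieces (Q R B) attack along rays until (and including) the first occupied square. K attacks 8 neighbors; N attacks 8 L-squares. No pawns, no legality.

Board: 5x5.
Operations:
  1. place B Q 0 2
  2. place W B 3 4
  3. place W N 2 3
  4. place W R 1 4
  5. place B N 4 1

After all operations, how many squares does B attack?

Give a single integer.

Op 1: place BQ@(0,2)
Op 2: place WB@(3,4)
Op 3: place WN@(2,3)
Op 4: place WR@(1,4)
Op 5: place BN@(4,1)
Per-piece attacks for B:
  BQ@(0,2): attacks (0,3) (0,4) (0,1) (0,0) (1,2) (2,2) (3,2) (4,2) (1,3) (2,4) (1,1) (2,0)
  BN@(4,1): attacks (3,3) (2,2) (2,0)
Union (13 distinct): (0,0) (0,1) (0,3) (0,4) (1,1) (1,2) (1,3) (2,0) (2,2) (2,4) (3,2) (3,3) (4,2)

Answer: 13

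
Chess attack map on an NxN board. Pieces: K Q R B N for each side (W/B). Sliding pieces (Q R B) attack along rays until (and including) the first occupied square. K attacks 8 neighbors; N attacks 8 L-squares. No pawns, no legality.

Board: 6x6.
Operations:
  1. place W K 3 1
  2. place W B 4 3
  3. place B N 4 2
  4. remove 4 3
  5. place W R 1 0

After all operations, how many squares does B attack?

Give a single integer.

Answer: 6

Derivation:
Op 1: place WK@(3,1)
Op 2: place WB@(4,3)
Op 3: place BN@(4,2)
Op 4: remove (4,3)
Op 5: place WR@(1,0)
Per-piece attacks for B:
  BN@(4,2): attacks (5,4) (3,4) (2,3) (5,0) (3,0) (2,1)
Union (6 distinct): (2,1) (2,3) (3,0) (3,4) (5,0) (5,4)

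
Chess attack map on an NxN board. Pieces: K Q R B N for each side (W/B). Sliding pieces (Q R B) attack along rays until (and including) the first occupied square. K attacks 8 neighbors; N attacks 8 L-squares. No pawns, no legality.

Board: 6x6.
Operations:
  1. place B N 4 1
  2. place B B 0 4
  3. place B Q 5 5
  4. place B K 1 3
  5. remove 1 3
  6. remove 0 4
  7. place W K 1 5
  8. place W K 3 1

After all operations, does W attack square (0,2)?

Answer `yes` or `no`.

Op 1: place BN@(4,1)
Op 2: place BB@(0,4)
Op 3: place BQ@(5,5)
Op 4: place BK@(1,3)
Op 5: remove (1,3)
Op 6: remove (0,4)
Op 7: place WK@(1,5)
Op 8: place WK@(3,1)
Per-piece attacks for W:
  WK@(1,5): attacks (1,4) (2,5) (0,5) (2,4) (0,4)
  WK@(3,1): attacks (3,2) (3,0) (4,1) (2,1) (4,2) (4,0) (2,2) (2,0)
W attacks (0,2): no

Answer: no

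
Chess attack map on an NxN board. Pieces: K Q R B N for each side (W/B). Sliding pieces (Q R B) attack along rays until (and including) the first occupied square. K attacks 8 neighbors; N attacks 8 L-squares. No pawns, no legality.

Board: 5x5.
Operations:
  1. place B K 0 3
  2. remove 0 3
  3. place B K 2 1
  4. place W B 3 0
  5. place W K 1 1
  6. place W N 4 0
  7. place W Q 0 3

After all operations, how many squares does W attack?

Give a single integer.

Op 1: place BK@(0,3)
Op 2: remove (0,3)
Op 3: place BK@(2,1)
Op 4: place WB@(3,0)
Op 5: place WK@(1,1)
Op 6: place WN@(4,0)
Op 7: place WQ@(0,3)
Per-piece attacks for W:
  WQ@(0,3): attacks (0,4) (0,2) (0,1) (0,0) (1,3) (2,3) (3,3) (4,3) (1,4) (1,2) (2,1) [ray(1,-1) blocked at (2,1)]
  WK@(1,1): attacks (1,2) (1,0) (2,1) (0,1) (2,2) (2,0) (0,2) (0,0)
  WB@(3,0): attacks (4,1) (2,1) [ray(-1,1) blocked at (2,1)]
  WN@(4,0): attacks (3,2) (2,1)
Union (16 distinct): (0,0) (0,1) (0,2) (0,4) (1,0) (1,2) (1,3) (1,4) (2,0) (2,1) (2,2) (2,3) (3,2) (3,3) (4,1) (4,3)

Answer: 16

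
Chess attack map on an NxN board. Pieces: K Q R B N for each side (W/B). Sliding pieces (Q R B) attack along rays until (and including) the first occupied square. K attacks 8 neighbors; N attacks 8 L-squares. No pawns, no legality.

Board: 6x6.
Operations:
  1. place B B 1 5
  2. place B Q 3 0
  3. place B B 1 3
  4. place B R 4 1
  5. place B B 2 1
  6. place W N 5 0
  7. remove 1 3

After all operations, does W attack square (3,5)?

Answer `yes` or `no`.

Op 1: place BB@(1,5)
Op 2: place BQ@(3,0)
Op 3: place BB@(1,3)
Op 4: place BR@(4,1)
Op 5: place BB@(2,1)
Op 6: place WN@(5,0)
Op 7: remove (1,3)
Per-piece attacks for W:
  WN@(5,0): attacks (4,2) (3,1)
W attacks (3,5): no

Answer: no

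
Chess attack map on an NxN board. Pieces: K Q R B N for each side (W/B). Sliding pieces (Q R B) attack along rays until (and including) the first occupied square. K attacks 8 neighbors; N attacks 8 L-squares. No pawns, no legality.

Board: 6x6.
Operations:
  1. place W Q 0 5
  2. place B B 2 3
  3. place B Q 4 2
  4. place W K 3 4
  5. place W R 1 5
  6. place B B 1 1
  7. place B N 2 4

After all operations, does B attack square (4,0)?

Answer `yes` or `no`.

Op 1: place WQ@(0,5)
Op 2: place BB@(2,3)
Op 3: place BQ@(4,2)
Op 4: place WK@(3,4)
Op 5: place WR@(1,5)
Op 6: place BB@(1,1)
Op 7: place BN@(2,4)
Per-piece attacks for B:
  BB@(1,1): attacks (2,2) (3,3) (4,4) (5,5) (2,0) (0,2) (0,0)
  BB@(2,3): attacks (3,4) (3,2) (4,1) (5,0) (1,4) (0,5) (1,2) (0,1) [ray(1,1) blocked at (3,4); ray(-1,1) blocked at (0,5)]
  BN@(2,4): attacks (4,5) (0,5) (3,2) (4,3) (1,2) (0,3)
  BQ@(4,2): attacks (4,3) (4,4) (4,5) (4,1) (4,0) (5,2) (3,2) (2,2) (1,2) (0,2) (5,3) (5,1) (3,3) (2,4) (3,1) (2,0) [ray(-1,1) blocked at (2,4)]
B attacks (4,0): yes

Answer: yes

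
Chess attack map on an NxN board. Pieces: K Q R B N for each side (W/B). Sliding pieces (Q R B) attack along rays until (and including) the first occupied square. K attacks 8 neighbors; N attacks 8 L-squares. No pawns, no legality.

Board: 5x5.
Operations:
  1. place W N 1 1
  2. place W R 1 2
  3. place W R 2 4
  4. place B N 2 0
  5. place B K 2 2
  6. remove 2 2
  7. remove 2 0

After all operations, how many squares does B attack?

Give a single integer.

Answer: 0

Derivation:
Op 1: place WN@(1,1)
Op 2: place WR@(1,2)
Op 3: place WR@(2,4)
Op 4: place BN@(2,0)
Op 5: place BK@(2,2)
Op 6: remove (2,2)
Op 7: remove (2,0)
Per-piece attacks for B:
Union (0 distinct): (none)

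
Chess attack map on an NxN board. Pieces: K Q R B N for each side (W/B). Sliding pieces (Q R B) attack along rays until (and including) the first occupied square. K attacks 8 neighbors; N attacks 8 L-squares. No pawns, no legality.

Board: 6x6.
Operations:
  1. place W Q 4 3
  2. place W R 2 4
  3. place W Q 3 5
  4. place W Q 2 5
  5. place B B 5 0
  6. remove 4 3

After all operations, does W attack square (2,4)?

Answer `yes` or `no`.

Op 1: place WQ@(4,3)
Op 2: place WR@(2,4)
Op 3: place WQ@(3,5)
Op 4: place WQ@(2,5)
Op 5: place BB@(5,0)
Op 6: remove (4,3)
Per-piece attacks for W:
  WR@(2,4): attacks (2,5) (2,3) (2,2) (2,1) (2,0) (3,4) (4,4) (5,4) (1,4) (0,4) [ray(0,1) blocked at (2,5)]
  WQ@(2,5): attacks (2,4) (3,5) (1,5) (0,5) (3,4) (4,3) (5,2) (1,4) (0,3) [ray(0,-1) blocked at (2,4); ray(1,0) blocked at (3,5)]
  WQ@(3,5): attacks (3,4) (3,3) (3,2) (3,1) (3,0) (4,5) (5,5) (2,5) (4,4) (5,3) (2,4) [ray(-1,0) blocked at (2,5); ray(-1,-1) blocked at (2,4)]
W attacks (2,4): yes

Answer: yes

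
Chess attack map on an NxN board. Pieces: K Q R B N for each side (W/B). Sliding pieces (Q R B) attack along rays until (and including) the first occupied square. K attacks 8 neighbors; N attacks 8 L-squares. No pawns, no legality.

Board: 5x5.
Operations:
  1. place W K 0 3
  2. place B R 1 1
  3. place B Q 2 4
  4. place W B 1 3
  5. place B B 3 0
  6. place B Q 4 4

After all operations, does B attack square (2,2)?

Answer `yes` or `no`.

Answer: yes

Derivation:
Op 1: place WK@(0,3)
Op 2: place BR@(1,1)
Op 3: place BQ@(2,4)
Op 4: place WB@(1,3)
Op 5: place BB@(3,0)
Op 6: place BQ@(4,4)
Per-piece attacks for B:
  BR@(1,1): attacks (1,2) (1,3) (1,0) (2,1) (3,1) (4,1) (0,1) [ray(0,1) blocked at (1,3)]
  BQ@(2,4): attacks (2,3) (2,2) (2,1) (2,0) (3,4) (4,4) (1,4) (0,4) (3,3) (4,2) (1,3) [ray(1,0) blocked at (4,4); ray(-1,-1) blocked at (1,3)]
  BB@(3,0): attacks (4,1) (2,1) (1,2) (0,3) [ray(-1,1) blocked at (0,3)]
  BQ@(4,4): attacks (4,3) (4,2) (4,1) (4,0) (3,4) (2,4) (3,3) (2,2) (1,1) [ray(-1,0) blocked at (2,4); ray(-1,-1) blocked at (1,1)]
B attacks (2,2): yes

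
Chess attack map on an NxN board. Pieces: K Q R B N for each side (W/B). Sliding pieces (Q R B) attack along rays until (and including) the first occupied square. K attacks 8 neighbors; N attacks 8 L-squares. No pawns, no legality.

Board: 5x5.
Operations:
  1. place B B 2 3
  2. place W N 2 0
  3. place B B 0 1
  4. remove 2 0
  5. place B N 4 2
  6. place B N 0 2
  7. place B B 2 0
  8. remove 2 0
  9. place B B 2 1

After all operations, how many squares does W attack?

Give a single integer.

Op 1: place BB@(2,3)
Op 2: place WN@(2,0)
Op 3: place BB@(0,1)
Op 4: remove (2,0)
Op 5: place BN@(4,2)
Op 6: place BN@(0,2)
Op 7: place BB@(2,0)
Op 8: remove (2,0)
Op 9: place BB@(2,1)
Per-piece attacks for W:
Union (0 distinct): (none)

Answer: 0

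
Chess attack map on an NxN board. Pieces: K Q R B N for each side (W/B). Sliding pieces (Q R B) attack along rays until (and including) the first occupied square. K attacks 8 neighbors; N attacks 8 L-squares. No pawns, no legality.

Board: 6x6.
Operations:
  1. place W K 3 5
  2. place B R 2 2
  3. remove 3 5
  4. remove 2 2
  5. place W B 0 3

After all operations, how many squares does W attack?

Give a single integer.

Op 1: place WK@(3,5)
Op 2: place BR@(2,2)
Op 3: remove (3,5)
Op 4: remove (2,2)
Op 5: place WB@(0,3)
Per-piece attacks for W:
  WB@(0,3): attacks (1,4) (2,5) (1,2) (2,1) (3,0)
Union (5 distinct): (1,2) (1,4) (2,1) (2,5) (3,0)

Answer: 5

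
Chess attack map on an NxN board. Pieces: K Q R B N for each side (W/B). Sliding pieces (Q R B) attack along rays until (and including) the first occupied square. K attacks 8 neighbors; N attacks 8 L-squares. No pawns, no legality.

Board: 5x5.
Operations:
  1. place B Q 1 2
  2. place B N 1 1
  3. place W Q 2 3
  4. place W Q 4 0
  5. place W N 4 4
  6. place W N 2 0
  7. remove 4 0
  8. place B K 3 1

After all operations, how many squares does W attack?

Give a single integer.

Op 1: place BQ@(1,2)
Op 2: place BN@(1,1)
Op 3: place WQ@(2,3)
Op 4: place WQ@(4,0)
Op 5: place WN@(4,4)
Op 6: place WN@(2,0)
Op 7: remove (4,0)
Op 8: place BK@(3,1)
Per-piece attacks for W:
  WN@(2,0): attacks (3,2) (4,1) (1,2) (0,1)
  WQ@(2,3): attacks (2,4) (2,2) (2,1) (2,0) (3,3) (4,3) (1,3) (0,3) (3,4) (3,2) (4,1) (1,4) (1,2) [ray(0,-1) blocked at (2,0); ray(-1,-1) blocked at (1,2)]
  WN@(4,4): attacks (3,2) (2,3)
Union (15 distinct): (0,1) (0,3) (1,2) (1,3) (1,4) (2,0) (2,1) (2,2) (2,3) (2,4) (3,2) (3,3) (3,4) (4,1) (4,3)

Answer: 15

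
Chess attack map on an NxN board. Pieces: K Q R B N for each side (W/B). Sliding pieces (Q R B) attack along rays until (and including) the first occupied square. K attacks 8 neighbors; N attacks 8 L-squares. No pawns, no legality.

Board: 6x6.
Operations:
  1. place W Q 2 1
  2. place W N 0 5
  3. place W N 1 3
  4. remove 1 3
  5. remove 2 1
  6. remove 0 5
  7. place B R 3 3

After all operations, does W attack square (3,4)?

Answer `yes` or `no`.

Answer: no

Derivation:
Op 1: place WQ@(2,1)
Op 2: place WN@(0,5)
Op 3: place WN@(1,3)
Op 4: remove (1,3)
Op 5: remove (2,1)
Op 6: remove (0,5)
Op 7: place BR@(3,3)
Per-piece attacks for W:
W attacks (3,4): no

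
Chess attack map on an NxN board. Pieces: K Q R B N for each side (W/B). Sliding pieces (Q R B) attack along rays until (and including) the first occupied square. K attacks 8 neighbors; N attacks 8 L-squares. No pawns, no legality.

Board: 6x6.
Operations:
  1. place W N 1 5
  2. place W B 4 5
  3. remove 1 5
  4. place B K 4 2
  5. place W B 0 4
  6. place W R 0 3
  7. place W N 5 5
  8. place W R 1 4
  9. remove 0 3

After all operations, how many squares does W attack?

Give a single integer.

Answer: 16

Derivation:
Op 1: place WN@(1,5)
Op 2: place WB@(4,5)
Op 3: remove (1,5)
Op 4: place BK@(4,2)
Op 5: place WB@(0,4)
Op 6: place WR@(0,3)
Op 7: place WN@(5,5)
Op 8: place WR@(1,4)
Op 9: remove (0,3)
Per-piece attacks for W:
  WB@(0,4): attacks (1,5) (1,3) (2,2) (3,1) (4,0)
  WR@(1,4): attacks (1,5) (1,3) (1,2) (1,1) (1,0) (2,4) (3,4) (4,4) (5,4) (0,4) [ray(-1,0) blocked at (0,4)]
  WB@(4,5): attacks (5,4) (3,4) (2,3) (1,2) (0,1)
  WN@(5,5): attacks (4,3) (3,4)
Union (16 distinct): (0,1) (0,4) (1,0) (1,1) (1,2) (1,3) (1,5) (2,2) (2,3) (2,4) (3,1) (3,4) (4,0) (4,3) (4,4) (5,4)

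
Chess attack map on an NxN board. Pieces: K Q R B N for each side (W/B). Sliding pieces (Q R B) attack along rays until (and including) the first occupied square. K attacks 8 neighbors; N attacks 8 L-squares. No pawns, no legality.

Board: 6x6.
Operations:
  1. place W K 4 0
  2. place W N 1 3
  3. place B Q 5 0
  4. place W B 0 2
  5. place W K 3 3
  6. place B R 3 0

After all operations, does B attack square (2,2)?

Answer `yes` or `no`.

Answer: no

Derivation:
Op 1: place WK@(4,0)
Op 2: place WN@(1,3)
Op 3: place BQ@(5,0)
Op 4: place WB@(0,2)
Op 5: place WK@(3,3)
Op 6: place BR@(3,0)
Per-piece attacks for B:
  BR@(3,0): attacks (3,1) (3,2) (3,3) (4,0) (2,0) (1,0) (0,0) [ray(0,1) blocked at (3,3); ray(1,0) blocked at (4,0)]
  BQ@(5,0): attacks (5,1) (5,2) (5,3) (5,4) (5,5) (4,0) (4,1) (3,2) (2,3) (1,4) (0,5) [ray(-1,0) blocked at (4,0)]
B attacks (2,2): no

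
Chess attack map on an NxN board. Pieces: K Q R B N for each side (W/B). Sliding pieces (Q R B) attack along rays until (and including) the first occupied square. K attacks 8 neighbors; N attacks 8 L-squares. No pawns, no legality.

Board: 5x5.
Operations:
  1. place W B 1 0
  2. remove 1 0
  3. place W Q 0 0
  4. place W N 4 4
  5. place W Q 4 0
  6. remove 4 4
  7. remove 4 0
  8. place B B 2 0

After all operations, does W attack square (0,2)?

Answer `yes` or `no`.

Op 1: place WB@(1,0)
Op 2: remove (1,0)
Op 3: place WQ@(0,0)
Op 4: place WN@(4,4)
Op 5: place WQ@(4,0)
Op 6: remove (4,4)
Op 7: remove (4,0)
Op 8: place BB@(2,0)
Per-piece attacks for W:
  WQ@(0,0): attacks (0,1) (0,2) (0,3) (0,4) (1,0) (2,0) (1,1) (2,2) (3,3) (4,4) [ray(1,0) blocked at (2,0)]
W attacks (0,2): yes

Answer: yes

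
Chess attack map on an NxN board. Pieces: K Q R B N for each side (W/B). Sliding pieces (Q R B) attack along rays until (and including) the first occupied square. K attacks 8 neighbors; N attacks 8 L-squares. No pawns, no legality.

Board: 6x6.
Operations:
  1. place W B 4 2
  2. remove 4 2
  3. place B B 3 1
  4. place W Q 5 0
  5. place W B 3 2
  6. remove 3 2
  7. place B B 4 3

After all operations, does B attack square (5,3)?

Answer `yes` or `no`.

Answer: yes

Derivation:
Op 1: place WB@(4,2)
Op 2: remove (4,2)
Op 3: place BB@(3,1)
Op 4: place WQ@(5,0)
Op 5: place WB@(3,2)
Op 6: remove (3,2)
Op 7: place BB@(4,3)
Per-piece attacks for B:
  BB@(3,1): attacks (4,2) (5,3) (4,0) (2,2) (1,3) (0,4) (2,0)
  BB@(4,3): attacks (5,4) (5,2) (3,4) (2,5) (3,2) (2,1) (1,0)
B attacks (5,3): yes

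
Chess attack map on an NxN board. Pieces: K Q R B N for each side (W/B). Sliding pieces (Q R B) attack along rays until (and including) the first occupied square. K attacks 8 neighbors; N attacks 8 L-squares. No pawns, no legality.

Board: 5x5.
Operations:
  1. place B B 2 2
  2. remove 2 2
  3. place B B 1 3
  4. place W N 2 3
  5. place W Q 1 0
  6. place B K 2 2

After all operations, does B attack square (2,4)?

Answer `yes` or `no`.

Op 1: place BB@(2,2)
Op 2: remove (2,2)
Op 3: place BB@(1,3)
Op 4: place WN@(2,3)
Op 5: place WQ@(1,0)
Op 6: place BK@(2,2)
Per-piece attacks for B:
  BB@(1,3): attacks (2,4) (2,2) (0,4) (0,2) [ray(1,-1) blocked at (2,2)]
  BK@(2,2): attacks (2,3) (2,1) (3,2) (1,2) (3,3) (3,1) (1,3) (1,1)
B attacks (2,4): yes

Answer: yes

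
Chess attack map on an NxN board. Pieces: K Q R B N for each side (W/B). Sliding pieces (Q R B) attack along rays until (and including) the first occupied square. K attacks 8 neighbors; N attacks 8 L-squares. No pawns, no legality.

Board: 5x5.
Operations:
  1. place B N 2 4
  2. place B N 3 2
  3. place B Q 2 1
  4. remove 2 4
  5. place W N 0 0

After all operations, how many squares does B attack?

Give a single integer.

Answer: 16

Derivation:
Op 1: place BN@(2,4)
Op 2: place BN@(3,2)
Op 3: place BQ@(2,1)
Op 4: remove (2,4)
Op 5: place WN@(0,0)
Per-piece attacks for B:
  BQ@(2,1): attacks (2,2) (2,3) (2,4) (2,0) (3,1) (4,1) (1,1) (0,1) (3,2) (3,0) (1,2) (0,3) (1,0) [ray(1,1) blocked at (3,2)]
  BN@(3,2): attacks (4,4) (2,4) (1,3) (4,0) (2,0) (1,1)
Union (16 distinct): (0,1) (0,3) (1,0) (1,1) (1,2) (1,3) (2,0) (2,2) (2,3) (2,4) (3,0) (3,1) (3,2) (4,0) (4,1) (4,4)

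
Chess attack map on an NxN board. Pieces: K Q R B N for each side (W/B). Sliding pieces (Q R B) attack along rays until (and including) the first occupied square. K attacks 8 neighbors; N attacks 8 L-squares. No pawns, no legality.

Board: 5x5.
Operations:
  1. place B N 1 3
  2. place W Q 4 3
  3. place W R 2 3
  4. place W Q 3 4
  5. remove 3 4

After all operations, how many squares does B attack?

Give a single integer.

Op 1: place BN@(1,3)
Op 2: place WQ@(4,3)
Op 3: place WR@(2,3)
Op 4: place WQ@(3,4)
Op 5: remove (3,4)
Per-piece attacks for B:
  BN@(1,3): attacks (3,4) (2,1) (3,2) (0,1)
Union (4 distinct): (0,1) (2,1) (3,2) (3,4)

Answer: 4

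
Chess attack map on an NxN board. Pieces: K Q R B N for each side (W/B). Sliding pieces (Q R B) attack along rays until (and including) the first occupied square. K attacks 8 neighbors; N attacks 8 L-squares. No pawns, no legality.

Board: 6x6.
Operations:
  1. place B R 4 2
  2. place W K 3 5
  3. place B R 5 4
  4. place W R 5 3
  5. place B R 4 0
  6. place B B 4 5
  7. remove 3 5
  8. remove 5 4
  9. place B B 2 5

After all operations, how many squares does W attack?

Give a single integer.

Answer: 10

Derivation:
Op 1: place BR@(4,2)
Op 2: place WK@(3,5)
Op 3: place BR@(5,4)
Op 4: place WR@(5,3)
Op 5: place BR@(4,0)
Op 6: place BB@(4,5)
Op 7: remove (3,5)
Op 8: remove (5,4)
Op 9: place BB@(2,5)
Per-piece attacks for W:
  WR@(5,3): attacks (5,4) (5,5) (5,2) (5,1) (5,0) (4,3) (3,3) (2,3) (1,3) (0,3)
Union (10 distinct): (0,3) (1,3) (2,3) (3,3) (4,3) (5,0) (5,1) (5,2) (5,4) (5,5)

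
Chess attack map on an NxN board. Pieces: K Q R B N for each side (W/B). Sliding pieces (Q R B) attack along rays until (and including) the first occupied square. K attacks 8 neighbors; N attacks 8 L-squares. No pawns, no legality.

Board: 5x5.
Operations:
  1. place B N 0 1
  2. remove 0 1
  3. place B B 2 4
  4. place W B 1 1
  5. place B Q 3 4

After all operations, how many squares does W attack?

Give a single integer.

Op 1: place BN@(0,1)
Op 2: remove (0,1)
Op 3: place BB@(2,4)
Op 4: place WB@(1,1)
Op 5: place BQ@(3,4)
Per-piece attacks for W:
  WB@(1,1): attacks (2,2) (3,3) (4,4) (2,0) (0,2) (0,0)
Union (6 distinct): (0,0) (0,2) (2,0) (2,2) (3,3) (4,4)

Answer: 6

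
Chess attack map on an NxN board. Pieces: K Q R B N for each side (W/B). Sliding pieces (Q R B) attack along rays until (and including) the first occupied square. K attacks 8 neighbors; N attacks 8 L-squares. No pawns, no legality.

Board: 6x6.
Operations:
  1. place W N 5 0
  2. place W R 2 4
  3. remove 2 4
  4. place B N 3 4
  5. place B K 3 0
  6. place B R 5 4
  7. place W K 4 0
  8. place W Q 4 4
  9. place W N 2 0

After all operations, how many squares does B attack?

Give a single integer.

Op 1: place WN@(5,0)
Op 2: place WR@(2,4)
Op 3: remove (2,4)
Op 4: place BN@(3,4)
Op 5: place BK@(3,0)
Op 6: place BR@(5,4)
Op 7: place WK@(4,0)
Op 8: place WQ@(4,4)
Op 9: place WN@(2,0)
Per-piece attacks for B:
  BK@(3,0): attacks (3,1) (4,0) (2,0) (4,1) (2,1)
  BN@(3,4): attacks (5,5) (1,5) (4,2) (5,3) (2,2) (1,3)
  BR@(5,4): attacks (5,5) (5,3) (5,2) (5,1) (5,0) (4,4) [ray(0,-1) blocked at (5,0); ray(-1,0) blocked at (4,4)]
Union (15 distinct): (1,3) (1,5) (2,0) (2,1) (2,2) (3,1) (4,0) (4,1) (4,2) (4,4) (5,0) (5,1) (5,2) (5,3) (5,5)

Answer: 15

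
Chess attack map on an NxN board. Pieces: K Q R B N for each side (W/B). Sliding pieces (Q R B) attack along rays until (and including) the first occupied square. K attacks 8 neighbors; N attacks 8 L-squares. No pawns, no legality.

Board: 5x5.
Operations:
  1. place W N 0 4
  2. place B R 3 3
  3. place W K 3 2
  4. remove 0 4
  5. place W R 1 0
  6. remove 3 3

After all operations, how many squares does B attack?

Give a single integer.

Op 1: place WN@(0,4)
Op 2: place BR@(3,3)
Op 3: place WK@(3,2)
Op 4: remove (0,4)
Op 5: place WR@(1,0)
Op 6: remove (3,3)
Per-piece attacks for B:
Union (0 distinct): (none)

Answer: 0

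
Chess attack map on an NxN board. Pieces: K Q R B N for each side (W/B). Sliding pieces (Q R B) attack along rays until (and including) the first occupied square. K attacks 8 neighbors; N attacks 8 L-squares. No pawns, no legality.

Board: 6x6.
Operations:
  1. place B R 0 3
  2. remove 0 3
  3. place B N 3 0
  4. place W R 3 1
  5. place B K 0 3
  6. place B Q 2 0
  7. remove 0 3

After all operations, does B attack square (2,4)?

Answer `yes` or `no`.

Op 1: place BR@(0,3)
Op 2: remove (0,3)
Op 3: place BN@(3,0)
Op 4: place WR@(3,1)
Op 5: place BK@(0,3)
Op 6: place BQ@(2,0)
Op 7: remove (0,3)
Per-piece attacks for B:
  BQ@(2,0): attacks (2,1) (2,2) (2,3) (2,4) (2,5) (3,0) (1,0) (0,0) (3,1) (1,1) (0,2) [ray(1,0) blocked at (3,0); ray(1,1) blocked at (3,1)]
  BN@(3,0): attacks (4,2) (5,1) (2,2) (1,1)
B attacks (2,4): yes

Answer: yes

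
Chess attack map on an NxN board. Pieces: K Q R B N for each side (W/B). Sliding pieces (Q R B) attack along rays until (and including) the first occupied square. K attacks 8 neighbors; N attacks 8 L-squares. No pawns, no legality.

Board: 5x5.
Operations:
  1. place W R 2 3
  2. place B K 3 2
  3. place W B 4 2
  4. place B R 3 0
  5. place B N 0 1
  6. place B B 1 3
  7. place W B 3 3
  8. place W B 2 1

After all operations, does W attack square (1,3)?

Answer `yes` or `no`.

Answer: yes

Derivation:
Op 1: place WR@(2,3)
Op 2: place BK@(3,2)
Op 3: place WB@(4,2)
Op 4: place BR@(3,0)
Op 5: place BN@(0,1)
Op 6: place BB@(1,3)
Op 7: place WB@(3,3)
Op 8: place WB@(2,1)
Per-piece attacks for W:
  WB@(2,1): attacks (3,2) (3,0) (1,2) (0,3) (1,0) [ray(1,1) blocked at (3,2); ray(1,-1) blocked at (3,0)]
  WR@(2,3): attacks (2,4) (2,2) (2,1) (3,3) (1,3) [ray(0,-1) blocked at (2,1); ray(1,0) blocked at (3,3); ray(-1,0) blocked at (1,3)]
  WB@(3,3): attacks (4,4) (4,2) (2,4) (2,2) (1,1) (0,0) [ray(1,-1) blocked at (4,2)]
  WB@(4,2): attacks (3,3) (3,1) (2,0) [ray(-1,1) blocked at (3,3)]
W attacks (1,3): yes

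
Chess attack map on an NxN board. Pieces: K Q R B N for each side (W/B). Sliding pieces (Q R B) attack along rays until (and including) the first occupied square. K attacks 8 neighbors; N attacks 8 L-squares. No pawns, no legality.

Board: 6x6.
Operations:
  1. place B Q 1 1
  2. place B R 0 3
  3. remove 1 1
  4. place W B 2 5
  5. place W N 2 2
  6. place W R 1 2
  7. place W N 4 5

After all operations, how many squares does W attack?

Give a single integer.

Answer: 17

Derivation:
Op 1: place BQ@(1,1)
Op 2: place BR@(0,3)
Op 3: remove (1,1)
Op 4: place WB@(2,5)
Op 5: place WN@(2,2)
Op 6: place WR@(1,2)
Op 7: place WN@(4,5)
Per-piece attacks for W:
  WR@(1,2): attacks (1,3) (1,4) (1,5) (1,1) (1,0) (2,2) (0,2) [ray(1,0) blocked at (2,2)]
  WN@(2,2): attacks (3,4) (4,3) (1,4) (0,3) (3,0) (4,1) (1,0) (0,1)
  WB@(2,5): attacks (3,4) (4,3) (5,2) (1,4) (0,3) [ray(-1,-1) blocked at (0,3)]
  WN@(4,5): attacks (5,3) (3,3) (2,4)
Union (17 distinct): (0,1) (0,2) (0,3) (1,0) (1,1) (1,3) (1,4) (1,5) (2,2) (2,4) (3,0) (3,3) (3,4) (4,1) (4,3) (5,2) (5,3)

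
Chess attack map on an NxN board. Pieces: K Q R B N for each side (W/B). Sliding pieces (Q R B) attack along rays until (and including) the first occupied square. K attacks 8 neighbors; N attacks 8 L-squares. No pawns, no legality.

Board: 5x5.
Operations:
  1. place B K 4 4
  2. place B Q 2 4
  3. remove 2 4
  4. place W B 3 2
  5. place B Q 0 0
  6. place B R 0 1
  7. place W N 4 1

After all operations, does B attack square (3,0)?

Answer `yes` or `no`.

Answer: yes

Derivation:
Op 1: place BK@(4,4)
Op 2: place BQ@(2,4)
Op 3: remove (2,4)
Op 4: place WB@(3,2)
Op 5: place BQ@(0,0)
Op 6: place BR@(0,1)
Op 7: place WN@(4,1)
Per-piece attacks for B:
  BQ@(0,0): attacks (0,1) (1,0) (2,0) (3,0) (4,0) (1,1) (2,2) (3,3) (4,4) [ray(0,1) blocked at (0,1); ray(1,1) blocked at (4,4)]
  BR@(0,1): attacks (0,2) (0,3) (0,4) (0,0) (1,1) (2,1) (3,1) (4,1) [ray(0,-1) blocked at (0,0); ray(1,0) blocked at (4,1)]
  BK@(4,4): attacks (4,3) (3,4) (3,3)
B attacks (3,0): yes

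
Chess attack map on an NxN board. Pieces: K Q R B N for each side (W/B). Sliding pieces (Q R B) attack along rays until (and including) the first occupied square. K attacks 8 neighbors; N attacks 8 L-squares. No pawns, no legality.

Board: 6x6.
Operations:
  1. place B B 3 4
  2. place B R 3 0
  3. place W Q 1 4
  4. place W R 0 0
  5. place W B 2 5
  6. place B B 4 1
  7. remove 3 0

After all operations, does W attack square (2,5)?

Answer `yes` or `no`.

Answer: yes

Derivation:
Op 1: place BB@(3,4)
Op 2: place BR@(3,0)
Op 3: place WQ@(1,4)
Op 4: place WR@(0,0)
Op 5: place WB@(2,5)
Op 6: place BB@(4,1)
Op 7: remove (3,0)
Per-piece attacks for W:
  WR@(0,0): attacks (0,1) (0,2) (0,3) (0,4) (0,5) (1,0) (2,0) (3,0) (4,0) (5,0)
  WQ@(1,4): attacks (1,5) (1,3) (1,2) (1,1) (1,0) (2,4) (3,4) (0,4) (2,5) (2,3) (3,2) (4,1) (0,5) (0,3) [ray(1,0) blocked at (3,4); ray(1,1) blocked at (2,5); ray(1,-1) blocked at (4,1)]
  WB@(2,5): attacks (3,4) (1,4) [ray(1,-1) blocked at (3,4); ray(-1,-1) blocked at (1,4)]
W attacks (2,5): yes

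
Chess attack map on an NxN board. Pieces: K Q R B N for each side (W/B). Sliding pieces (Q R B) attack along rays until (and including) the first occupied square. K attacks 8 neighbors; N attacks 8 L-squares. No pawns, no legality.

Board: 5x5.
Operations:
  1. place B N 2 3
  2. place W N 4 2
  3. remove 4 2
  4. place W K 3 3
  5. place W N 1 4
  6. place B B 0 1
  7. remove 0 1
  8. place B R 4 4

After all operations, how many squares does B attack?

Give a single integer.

Answer: 12

Derivation:
Op 1: place BN@(2,3)
Op 2: place WN@(4,2)
Op 3: remove (4,2)
Op 4: place WK@(3,3)
Op 5: place WN@(1,4)
Op 6: place BB@(0,1)
Op 7: remove (0,1)
Op 8: place BR@(4,4)
Per-piece attacks for B:
  BN@(2,3): attacks (4,4) (0,4) (3,1) (4,2) (1,1) (0,2)
  BR@(4,4): attacks (4,3) (4,2) (4,1) (4,0) (3,4) (2,4) (1,4) [ray(-1,0) blocked at (1,4)]
Union (12 distinct): (0,2) (0,4) (1,1) (1,4) (2,4) (3,1) (3,4) (4,0) (4,1) (4,2) (4,3) (4,4)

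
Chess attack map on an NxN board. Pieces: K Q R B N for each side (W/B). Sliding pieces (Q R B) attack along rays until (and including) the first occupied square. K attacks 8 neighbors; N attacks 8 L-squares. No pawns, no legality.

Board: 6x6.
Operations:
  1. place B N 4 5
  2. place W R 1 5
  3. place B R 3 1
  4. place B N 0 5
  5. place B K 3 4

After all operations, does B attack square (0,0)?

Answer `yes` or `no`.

Op 1: place BN@(4,5)
Op 2: place WR@(1,5)
Op 3: place BR@(3,1)
Op 4: place BN@(0,5)
Op 5: place BK@(3,4)
Per-piece attacks for B:
  BN@(0,5): attacks (1,3) (2,4)
  BR@(3,1): attacks (3,2) (3,3) (3,4) (3,0) (4,1) (5,1) (2,1) (1,1) (0,1) [ray(0,1) blocked at (3,4)]
  BK@(3,4): attacks (3,5) (3,3) (4,4) (2,4) (4,5) (4,3) (2,5) (2,3)
  BN@(4,5): attacks (5,3) (3,3) (2,4)
B attacks (0,0): no

Answer: no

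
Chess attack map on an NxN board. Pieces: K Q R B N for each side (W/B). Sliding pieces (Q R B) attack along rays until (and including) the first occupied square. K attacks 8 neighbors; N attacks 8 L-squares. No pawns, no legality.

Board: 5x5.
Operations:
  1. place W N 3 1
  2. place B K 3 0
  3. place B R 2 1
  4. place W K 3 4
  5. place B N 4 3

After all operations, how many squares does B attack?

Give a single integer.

Op 1: place WN@(3,1)
Op 2: place BK@(3,0)
Op 3: place BR@(2,1)
Op 4: place WK@(3,4)
Op 5: place BN@(4,3)
Per-piece attacks for B:
  BR@(2,1): attacks (2,2) (2,3) (2,4) (2,0) (3,1) (1,1) (0,1) [ray(1,0) blocked at (3,1)]
  BK@(3,0): attacks (3,1) (4,0) (2,0) (4,1) (2,1)
  BN@(4,3): attacks (2,4) (3,1) (2,2)
Union (10 distinct): (0,1) (1,1) (2,0) (2,1) (2,2) (2,3) (2,4) (3,1) (4,0) (4,1)

Answer: 10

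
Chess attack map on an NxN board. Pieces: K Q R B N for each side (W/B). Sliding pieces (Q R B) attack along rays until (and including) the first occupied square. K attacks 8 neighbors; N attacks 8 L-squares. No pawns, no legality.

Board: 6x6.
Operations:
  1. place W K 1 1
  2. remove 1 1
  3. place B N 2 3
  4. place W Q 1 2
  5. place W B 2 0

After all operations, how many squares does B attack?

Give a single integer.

Answer: 8

Derivation:
Op 1: place WK@(1,1)
Op 2: remove (1,1)
Op 3: place BN@(2,3)
Op 4: place WQ@(1,2)
Op 5: place WB@(2,0)
Per-piece attacks for B:
  BN@(2,3): attacks (3,5) (4,4) (1,5) (0,4) (3,1) (4,2) (1,1) (0,2)
Union (8 distinct): (0,2) (0,4) (1,1) (1,5) (3,1) (3,5) (4,2) (4,4)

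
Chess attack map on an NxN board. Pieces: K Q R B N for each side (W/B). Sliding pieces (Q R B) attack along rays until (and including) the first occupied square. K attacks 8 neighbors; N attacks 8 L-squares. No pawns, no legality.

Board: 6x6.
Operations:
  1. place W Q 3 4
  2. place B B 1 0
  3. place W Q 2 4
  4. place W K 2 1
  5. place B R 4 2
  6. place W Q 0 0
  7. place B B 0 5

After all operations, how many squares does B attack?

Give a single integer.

Op 1: place WQ@(3,4)
Op 2: place BB@(1,0)
Op 3: place WQ@(2,4)
Op 4: place WK@(2,1)
Op 5: place BR@(4,2)
Op 6: place WQ@(0,0)
Op 7: place BB@(0,5)
Per-piece attacks for B:
  BB@(0,5): attacks (1,4) (2,3) (3,2) (4,1) (5,0)
  BB@(1,0): attacks (2,1) (0,1) [ray(1,1) blocked at (2,1)]
  BR@(4,2): attacks (4,3) (4,4) (4,5) (4,1) (4,0) (5,2) (3,2) (2,2) (1,2) (0,2)
Union (15 distinct): (0,1) (0,2) (1,2) (1,4) (2,1) (2,2) (2,3) (3,2) (4,0) (4,1) (4,3) (4,4) (4,5) (5,0) (5,2)

Answer: 15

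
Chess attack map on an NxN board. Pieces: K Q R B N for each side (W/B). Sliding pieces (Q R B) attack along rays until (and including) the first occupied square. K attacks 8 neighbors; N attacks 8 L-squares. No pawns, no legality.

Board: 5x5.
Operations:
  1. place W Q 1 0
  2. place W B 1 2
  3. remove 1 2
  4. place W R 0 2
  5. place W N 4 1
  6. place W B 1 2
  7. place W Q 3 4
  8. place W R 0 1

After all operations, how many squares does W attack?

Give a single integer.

Answer: 22

Derivation:
Op 1: place WQ@(1,0)
Op 2: place WB@(1,2)
Op 3: remove (1,2)
Op 4: place WR@(0,2)
Op 5: place WN@(4,1)
Op 6: place WB@(1,2)
Op 7: place WQ@(3,4)
Op 8: place WR@(0,1)
Per-piece attacks for W:
  WR@(0,1): attacks (0,2) (0,0) (1,1) (2,1) (3,1) (4,1) [ray(0,1) blocked at (0,2); ray(1,0) blocked at (4,1)]
  WR@(0,2): attacks (0,3) (0,4) (0,1) (1,2) [ray(0,-1) blocked at (0,1); ray(1,0) blocked at (1,2)]
  WQ@(1,0): attacks (1,1) (1,2) (2,0) (3,0) (4,0) (0,0) (2,1) (3,2) (4,3) (0,1) [ray(0,1) blocked at (1,2); ray(-1,1) blocked at (0,1)]
  WB@(1,2): attacks (2,3) (3,4) (2,1) (3,0) (0,3) (0,1) [ray(1,1) blocked at (3,4); ray(-1,-1) blocked at (0,1)]
  WQ@(3,4): attacks (3,3) (3,2) (3,1) (3,0) (4,4) (2,4) (1,4) (0,4) (4,3) (2,3) (1,2) [ray(-1,-1) blocked at (1,2)]
  WN@(4,1): attacks (3,3) (2,2) (2,0)
Union (22 distinct): (0,0) (0,1) (0,2) (0,3) (0,4) (1,1) (1,2) (1,4) (2,0) (2,1) (2,2) (2,3) (2,4) (3,0) (3,1) (3,2) (3,3) (3,4) (4,0) (4,1) (4,3) (4,4)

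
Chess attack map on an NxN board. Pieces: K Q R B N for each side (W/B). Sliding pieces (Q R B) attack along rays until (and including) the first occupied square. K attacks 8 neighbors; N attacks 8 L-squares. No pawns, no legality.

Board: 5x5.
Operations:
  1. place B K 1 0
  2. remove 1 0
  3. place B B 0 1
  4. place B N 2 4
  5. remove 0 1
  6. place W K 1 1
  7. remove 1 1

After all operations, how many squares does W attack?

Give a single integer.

Op 1: place BK@(1,0)
Op 2: remove (1,0)
Op 3: place BB@(0,1)
Op 4: place BN@(2,4)
Op 5: remove (0,1)
Op 6: place WK@(1,1)
Op 7: remove (1,1)
Per-piece attacks for W:
Union (0 distinct): (none)

Answer: 0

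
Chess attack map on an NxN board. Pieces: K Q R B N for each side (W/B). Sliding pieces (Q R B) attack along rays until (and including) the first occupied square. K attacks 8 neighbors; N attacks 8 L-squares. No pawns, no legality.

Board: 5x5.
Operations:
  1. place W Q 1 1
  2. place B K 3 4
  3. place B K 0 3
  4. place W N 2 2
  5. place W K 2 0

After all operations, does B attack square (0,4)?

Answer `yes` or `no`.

Op 1: place WQ@(1,1)
Op 2: place BK@(3,4)
Op 3: place BK@(0,3)
Op 4: place WN@(2,2)
Op 5: place WK@(2,0)
Per-piece attacks for B:
  BK@(0,3): attacks (0,4) (0,2) (1,3) (1,4) (1,2)
  BK@(3,4): attacks (3,3) (4,4) (2,4) (4,3) (2,3)
B attacks (0,4): yes

Answer: yes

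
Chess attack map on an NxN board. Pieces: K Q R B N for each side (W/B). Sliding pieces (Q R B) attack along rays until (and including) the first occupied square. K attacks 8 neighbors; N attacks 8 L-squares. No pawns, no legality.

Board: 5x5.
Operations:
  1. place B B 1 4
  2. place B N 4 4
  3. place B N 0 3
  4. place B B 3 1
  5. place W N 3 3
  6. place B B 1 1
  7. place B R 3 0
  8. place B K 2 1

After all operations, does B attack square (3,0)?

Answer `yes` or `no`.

Answer: yes

Derivation:
Op 1: place BB@(1,4)
Op 2: place BN@(4,4)
Op 3: place BN@(0,3)
Op 4: place BB@(3,1)
Op 5: place WN@(3,3)
Op 6: place BB@(1,1)
Op 7: place BR@(3,0)
Op 8: place BK@(2,1)
Per-piece attacks for B:
  BN@(0,3): attacks (2,4) (1,1) (2,2)
  BB@(1,1): attacks (2,2) (3,3) (2,0) (0,2) (0,0) [ray(1,1) blocked at (3,3)]
  BB@(1,4): attacks (2,3) (3,2) (4,1) (0,3) [ray(-1,-1) blocked at (0,3)]
  BK@(2,1): attacks (2,2) (2,0) (3,1) (1,1) (3,2) (3,0) (1,2) (1,0)
  BR@(3,0): attacks (3,1) (4,0) (2,0) (1,0) (0,0) [ray(0,1) blocked at (3,1)]
  BB@(3,1): attacks (4,2) (4,0) (2,2) (1,3) (0,4) (2,0)
  BN@(4,4): attacks (3,2) (2,3)
B attacks (3,0): yes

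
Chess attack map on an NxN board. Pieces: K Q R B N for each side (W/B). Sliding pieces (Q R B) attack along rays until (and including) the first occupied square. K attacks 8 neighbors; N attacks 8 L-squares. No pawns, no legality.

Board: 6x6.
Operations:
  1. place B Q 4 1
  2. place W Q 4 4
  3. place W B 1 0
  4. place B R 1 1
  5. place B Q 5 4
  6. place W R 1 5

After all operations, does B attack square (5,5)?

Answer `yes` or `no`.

Answer: yes

Derivation:
Op 1: place BQ@(4,1)
Op 2: place WQ@(4,4)
Op 3: place WB@(1,0)
Op 4: place BR@(1,1)
Op 5: place BQ@(5,4)
Op 6: place WR@(1,5)
Per-piece attacks for B:
  BR@(1,1): attacks (1,2) (1,3) (1,4) (1,5) (1,0) (2,1) (3,1) (4,1) (0,1) [ray(0,1) blocked at (1,5); ray(0,-1) blocked at (1,0); ray(1,0) blocked at (4,1)]
  BQ@(4,1): attacks (4,2) (4,3) (4,4) (4,0) (5,1) (3,1) (2,1) (1,1) (5,2) (5,0) (3,2) (2,3) (1,4) (0,5) (3,0) [ray(0,1) blocked at (4,4); ray(-1,0) blocked at (1,1)]
  BQ@(5,4): attacks (5,5) (5,3) (5,2) (5,1) (5,0) (4,4) (4,5) (4,3) (3,2) (2,1) (1,0) [ray(-1,0) blocked at (4,4); ray(-1,-1) blocked at (1,0)]
B attacks (5,5): yes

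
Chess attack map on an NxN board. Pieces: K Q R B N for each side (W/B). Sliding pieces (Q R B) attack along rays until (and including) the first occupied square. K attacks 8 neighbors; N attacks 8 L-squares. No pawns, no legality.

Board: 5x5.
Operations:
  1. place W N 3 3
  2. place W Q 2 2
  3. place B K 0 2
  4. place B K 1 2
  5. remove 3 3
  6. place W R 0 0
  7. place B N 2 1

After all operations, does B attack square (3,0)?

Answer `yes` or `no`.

Answer: no

Derivation:
Op 1: place WN@(3,3)
Op 2: place WQ@(2,2)
Op 3: place BK@(0,2)
Op 4: place BK@(1,2)
Op 5: remove (3,3)
Op 6: place WR@(0,0)
Op 7: place BN@(2,1)
Per-piece attacks for B:
  BK@(0,2): attacks (0,3) (0,1) (1,2) (1,3) (1,1)
  BK@(1,2): attacks (1,3) (1,1) (2,2) (0,2) (2,3) (2,1) (0,3) (0,1)
  BN@(2,1): attacks (3,3) (4,2) (1,3) (0,2) (4,0) (0,0)
B attacks (3,0): no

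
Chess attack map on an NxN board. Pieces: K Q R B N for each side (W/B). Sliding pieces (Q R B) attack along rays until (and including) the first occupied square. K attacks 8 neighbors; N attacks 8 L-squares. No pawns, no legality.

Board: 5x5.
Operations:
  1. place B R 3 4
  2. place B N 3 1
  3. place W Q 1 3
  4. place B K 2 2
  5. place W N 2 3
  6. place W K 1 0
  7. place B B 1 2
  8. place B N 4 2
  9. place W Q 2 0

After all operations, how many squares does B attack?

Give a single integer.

Answer: 18

Derivation:
Op 1: place BR@(3,4)
Op 2: place BN@(3,1)
Op 3: place WQ@(1,3)
Op 4: place BK@(2,2)
Op 5: place WN@(2,3)
Op 6: place WK@(1,0)
Op 7: place BB@(1,2)
Op 8: place BN@(4,2)
Op 9: place WQ@(2,0)
Per-piece attacks for B:
  BB@(1,2): attacks (2,3) (2,1) (3,0) (0,3) (0,1) [ray(1,1) blocked at (2,3)]
  BK@(2,2): attacks (2,3) (2,1) (3,2) (1,2) (3,3) (3,1) (1,3) (1,1)
  BN@(3,1): attacks (4,3) (2,3) (1,2) (1,0)
  BR@(3,4): attacks (3,3) (3,2) (3,1) (4,4) (2,4) (1,4) (0,4) [ray(0,-1) blocked at (3,1)]
  BN@(4,2): attacks (3,4) (2,3) (3,0) (2,1)
Union (18 distinct): (0,1) (0,3) (0,4) (1,0) (1,1) (1,2) (1,3) (1,4) (2,1) (2,3) (2,4) (3,0) (3,1) (3,2) (3,3) (3,4) (4,3) (4,4)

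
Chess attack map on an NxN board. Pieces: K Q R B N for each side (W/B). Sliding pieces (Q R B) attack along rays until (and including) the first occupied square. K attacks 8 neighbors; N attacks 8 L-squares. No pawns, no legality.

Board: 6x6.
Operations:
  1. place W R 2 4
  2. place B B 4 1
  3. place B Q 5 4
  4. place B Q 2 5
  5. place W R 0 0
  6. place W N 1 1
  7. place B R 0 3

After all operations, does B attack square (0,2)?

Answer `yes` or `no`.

Op 1: place WR@(2,4)
Op 2: place BB@(4,1)
Op 3: place BQ@(5,4)
Op 4: place BQ@(2,5)
Op 5: place WR@(0,0)
Op 6: place WN@(1,1)
Op 7: place BR@(0,3)
Per-piece attacks for B:
  BR@(0,3): attacks (0,4) (0,5) (0,2) (0,1) (0,0) (1,3) (2,3) (3,3) (4,3) (5,3) [ray(0,-1) blocked at (0,0)]
  BQ@(2,5): attacks (2,4) (3,5) (4,5) (5,5) (1,5) (0,5) (3,4) (4,3) (5,2) (1,4) (0,3) [ray(0,-1) blocked at (2,4); ray(-1,-1) blocked at (0,3)]
  BB@(4,1): attacks (5,2) (5,0) (3,2) (2,3) (1,4) (0,5) (3,0)
  BQ@(5,4): attacks (5,5) (5,3) (5,2) (5,1) (5,0) (4,4) (3,4) (2,4) (4,5) (4,3) (3,2) (2,1) (1,0) [ray(-1,0) blocked at (2,4)]
B attacks (0,2): yes

Answer: yes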